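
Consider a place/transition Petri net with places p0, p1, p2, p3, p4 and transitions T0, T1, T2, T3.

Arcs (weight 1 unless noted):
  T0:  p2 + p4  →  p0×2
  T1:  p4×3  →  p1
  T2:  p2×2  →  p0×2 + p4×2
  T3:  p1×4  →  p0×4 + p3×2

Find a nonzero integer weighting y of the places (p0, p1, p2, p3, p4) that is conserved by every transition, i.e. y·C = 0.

Incidence matrix C (rows=places, cols=transitions):
       T0   T1   T2   T3
   p0   2    0    2    4
   p1   0    1    0   -4
   p2  -1    0   -2    0
   p3   0    0    0    2
   p4  -1   -3    2    0

Candidate y = [2, 3, 3, 2, 1]; check y·C column-wise:
  col T0: 2·2 + 3·0 + 3·-1 + 2·0 + 1·-1 = 0
  col T1: 2·0 + 3·1 + 3·0 + 2·0 + 1·-3 = 0
  col T2: 2·2 + 3·0 + 3·-2 + 2·0 + 1·2 = 0
  col T3: 2·4 + 3·-4 + 3·0 + 2·2 + 1·0 = 0

y = (p0:2, p1:3, p2:3, p3:2, p4:1)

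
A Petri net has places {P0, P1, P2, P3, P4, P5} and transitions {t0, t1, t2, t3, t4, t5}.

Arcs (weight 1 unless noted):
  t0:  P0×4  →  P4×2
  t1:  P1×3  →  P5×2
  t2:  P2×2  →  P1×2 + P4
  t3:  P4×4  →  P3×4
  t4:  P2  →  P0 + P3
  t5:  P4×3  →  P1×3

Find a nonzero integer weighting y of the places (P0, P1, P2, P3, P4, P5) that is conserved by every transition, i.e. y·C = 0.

y = (P0:1, P1:2, P2:3, P3:2, P4:2, P5:3)

Incidence matrix C (rows=places, cols=transitions):
       t0   t1   t2   t3   t4   t5
   P0  -4    0    0    0    1    0
   P1   0   -3    2    0    0    3
   P2   0    0   -2    0   -1    0
   P3   0    0    0    4    1    0
   P4   2    0    1   -4    0   -3
   P5   0    2    0    0    0    0

Candidate y = [1, 2, 3, 2, 2, 3]; check y·C column-wise:
  col t0: 1·-4 + 2·0 + 3·0 + 2·0 + 2·2 + 3·0 = 0
  col t1: 1·0 + 2·-3 + 3·0 + 2·0 + 2·0 + 3·2 = 0
  col t2: 1·0 + 2·2 + 3·-2 + 2·0 + 2·1 + 3·0 = 0
  col t3: 1·0 + 2·0 + 3·0 + 2·4 + 2·-4 + 3·0 = 0
  col t4: 1·1 + 2·0 + 3·-1 + 2·1 + 2·0 + 3·0 = 0
  col t5: 1·0 + 2·3 + 3·0 + 2·0 + 2·-3 + 3·0 = 0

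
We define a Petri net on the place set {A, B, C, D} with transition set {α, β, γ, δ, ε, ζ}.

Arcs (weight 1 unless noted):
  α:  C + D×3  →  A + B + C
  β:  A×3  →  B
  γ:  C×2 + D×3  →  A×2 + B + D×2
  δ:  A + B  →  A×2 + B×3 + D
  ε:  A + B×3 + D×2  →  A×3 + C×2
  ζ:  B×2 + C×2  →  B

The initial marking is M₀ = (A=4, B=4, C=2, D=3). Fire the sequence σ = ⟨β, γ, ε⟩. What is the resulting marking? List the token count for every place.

(A=5, B=3, C=2, D=0)

step 1: fire β:  (A=4, B=4, C=2, D=3) → (A=1, B=5, C=2, D=3)
step 2: fire γ:  (A=1, B=5, C=2, D=3) → (A=3, B=6, C=0, D=2)
step 3: fire ε:  (A=3, B=6, C=0, D=2) → (A=5, B=3, C=2, D=0)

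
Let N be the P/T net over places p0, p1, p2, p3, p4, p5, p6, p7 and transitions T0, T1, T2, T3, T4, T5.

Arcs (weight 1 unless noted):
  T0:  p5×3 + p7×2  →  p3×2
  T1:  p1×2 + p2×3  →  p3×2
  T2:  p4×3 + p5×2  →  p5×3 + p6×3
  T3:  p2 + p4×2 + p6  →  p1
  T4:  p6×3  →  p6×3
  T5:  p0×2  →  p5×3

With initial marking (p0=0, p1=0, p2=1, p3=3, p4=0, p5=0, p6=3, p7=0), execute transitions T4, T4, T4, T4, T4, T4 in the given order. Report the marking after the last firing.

(p0=0, p1=0, p2=1, p3=3, p4=0, p5=0, p6=3, p7=0)

step 1: fire T4:  (p0=0, p1=0, p2=1, p3=3, p4=0, p5=0, p6=3, p7=0) → (p0=0, p1=0, p2=1, p3=3, p4=0, p5=0, p6=3, p7=0)
step 2: fire T4:  (p0=0, p1=0, p2=1, p3=3, p4=0, p5=0, p6=3, p7=0) → (p0=0, p1=0, p2=1, p3=3, p4=0, p5=0, p6=3, p7=0)
step 3: fire T4:  (p0=0, p1=0, p2=1, p3=3, p4=0, p5=0, p6=3, p7=0) → (p0=0, p1=0, p2=1, p3=3, p4=0, p5=0, p6=3, p7=0)
step 4: fire T4:  (p0=0, p1=0, p2=1, p3=3, p4=0, p5=0, p6=3, p7=0) → (p0=0, p1=0, p2=1, p3=3, p4=0, p5=0, p6=3, p7=0)
step 5: fire T4:  (p0=0, p1=0, p2=1, p3=3, p4=0, p5=0, p6=3, p7=0) → (p0=0, p1=0, p2=1, p3=3, p4=0, p5=0, p6=3, p7=0)
step 6: fire T4:  (p0=0, p1=0, p2=1, p3=3, p4=0, p5=0, p6=3, p7=0) → (p0=0, p1=0, p2=1, p3=3, p4=0, p5=0, p6=3, p7=0)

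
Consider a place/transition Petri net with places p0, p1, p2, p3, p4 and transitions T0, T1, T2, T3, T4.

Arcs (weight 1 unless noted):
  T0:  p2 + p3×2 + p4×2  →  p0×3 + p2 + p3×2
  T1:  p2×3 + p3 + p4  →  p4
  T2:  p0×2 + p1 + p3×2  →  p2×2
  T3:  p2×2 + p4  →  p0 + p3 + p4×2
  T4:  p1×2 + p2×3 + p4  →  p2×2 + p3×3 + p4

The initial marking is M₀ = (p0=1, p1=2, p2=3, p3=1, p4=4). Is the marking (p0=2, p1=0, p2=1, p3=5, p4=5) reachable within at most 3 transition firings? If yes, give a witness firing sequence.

depth 0: 1 marking
depth 1: 4 markings reached so far
depth 2: 8 markings reached so far
depth 3: 13 markings reached so far
target is not among the 13 markings reachable within 3 steps

NO — not reachable within 3 firings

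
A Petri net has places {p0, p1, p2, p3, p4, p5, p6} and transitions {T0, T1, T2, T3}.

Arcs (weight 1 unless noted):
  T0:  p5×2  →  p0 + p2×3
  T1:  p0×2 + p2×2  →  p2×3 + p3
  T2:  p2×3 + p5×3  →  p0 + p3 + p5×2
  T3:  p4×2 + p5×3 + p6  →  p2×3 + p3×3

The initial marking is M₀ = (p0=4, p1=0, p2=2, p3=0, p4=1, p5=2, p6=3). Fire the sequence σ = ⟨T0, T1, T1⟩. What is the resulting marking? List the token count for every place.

(p0=1, p1=0, p2=7, p3=2, p4=1, p5=0, p6=3)

step 1: fire T0:  (p0=4, p1=0, p2=2, p3=0, p4=1, p5=2, p6=3) → (p0=5, p1=0, p2=5, p3=0, p4=1, p5=0, p6=3)
step 2: fire T1:  (p0=5, p1=0, p2=5, p3=0, p4=1, p5=0, p6=3) → (p0=3, p1=0, p2=6, p3=1, p4=1, p5=0, p6=3)
step 3: fire T1:  (p0=3, p1=0, p2=6, p3=1, p4=1, p5=0, p6=3) → (p0=1, p1=0, p2=7, p3=2, p4=1, p5=0, p6=3)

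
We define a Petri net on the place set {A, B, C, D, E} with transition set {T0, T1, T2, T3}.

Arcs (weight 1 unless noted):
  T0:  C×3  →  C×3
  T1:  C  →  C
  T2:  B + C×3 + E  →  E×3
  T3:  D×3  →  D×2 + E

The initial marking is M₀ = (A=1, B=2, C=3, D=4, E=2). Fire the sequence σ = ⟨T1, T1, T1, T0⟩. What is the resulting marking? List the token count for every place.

(A=1, B=2, C=3, D=4, E=2)

step 1: fire T1:  (A=1, B=2, C=3, D=4, E=2) → (A=1, B=2, C=3, D=4, E=2)
step 2: fire T1:  (A=1, B=2, C=3, D=4, E=2) → (A=1, B=2, C=3, D=4, E=2)
step 3: fire T1:  (A=1, B=2, C=3, D=4, E=2) → (A=1, B=2, C=3, D=4, E=2)
step 4: fire T0:  (A=1, B=2, C=3, D=4, E=2) → (A=1, B=2, C=3, D=4, E=2)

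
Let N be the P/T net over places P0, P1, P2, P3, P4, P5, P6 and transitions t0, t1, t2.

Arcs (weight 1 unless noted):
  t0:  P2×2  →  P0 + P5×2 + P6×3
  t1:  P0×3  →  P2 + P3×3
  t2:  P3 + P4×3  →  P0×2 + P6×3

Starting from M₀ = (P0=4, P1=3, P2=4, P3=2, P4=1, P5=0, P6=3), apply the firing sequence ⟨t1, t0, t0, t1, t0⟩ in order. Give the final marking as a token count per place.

step 1: fire t1:  (P0=4, P1=3, P2=4, P3=2, P4=1, P5=0, P6=3) → (P0=1, P1=3, P2=5, P3=5, P4=1, P5=0, P6=3)
step 2: fire t0:  (P0=1, P1=3, P2=5, P3=5, P4=1, P5=0, P6=3) → (P0=2, P1=3, P2=3, P3=5, P4=1, P5=2, P6=6)
step 3: fire t0:  (P0=2, P1=3, P2=3, P3=5, P4=1, P5=2, P6=6) → (P0=3, P1=3, P2=1, P3=5, P4=1, P5=4, P6=9)
step 4: fire t1:  (P0=3, P1=3, P2=1, P3=5, P4=1, P5=4, P6=9) → (P0=0, P1=3, P2=2, P3=8, P4=1, P5=4, P6=9)
step 5: fire t0:  (P0=0, P1=3, P2=2, P3=8, P4=1, P5=4, P6=9) → (P0=1, P1=3, P2=0, P3=8, P4=1, P5=6, P6=12)

(P0=1, P1=3, P2=0, P3=8, P4=1, P5=6, P6=12)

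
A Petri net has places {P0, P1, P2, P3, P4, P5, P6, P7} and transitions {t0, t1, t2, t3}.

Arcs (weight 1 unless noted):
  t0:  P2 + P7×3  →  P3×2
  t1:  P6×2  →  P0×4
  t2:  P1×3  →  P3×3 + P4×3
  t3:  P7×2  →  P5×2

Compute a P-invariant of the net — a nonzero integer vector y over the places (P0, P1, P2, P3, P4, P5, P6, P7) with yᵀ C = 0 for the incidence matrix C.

y = (P0:0, P1:1, P2:2, P3:1, P4:0, P5:0, P6:0, P7:0)

Incidence matrix C (rows=places, cols=transitions):
       t0   t1   t2   t3
   P0   0    4    0    0
   P1   0    0   -3    0
   P2  -1    0    0    0
   P3   2    0    3    0
   P4   0    0    3    0
   P5   0    0    0    2
   P6   0   -2    0    0
   P7  -3    0    0   -2

Candidate y = [0, 1, 2, 1, 0, 0, 0, 0]; check y·C column-wise:
  col t0: 1·0 + 2·-1 + 1·2 + 0·-3 = 0
  col t1: 0·4 + 1·0 + 2·0 + 1·0 + 0·-2 = 0
  col t2: 1·-3 + 2·0 + 1·3 + 0·3 = 0
  col t3: 1·0 + 2·0 + 1·0 + 0·2 + 0·-2 = 0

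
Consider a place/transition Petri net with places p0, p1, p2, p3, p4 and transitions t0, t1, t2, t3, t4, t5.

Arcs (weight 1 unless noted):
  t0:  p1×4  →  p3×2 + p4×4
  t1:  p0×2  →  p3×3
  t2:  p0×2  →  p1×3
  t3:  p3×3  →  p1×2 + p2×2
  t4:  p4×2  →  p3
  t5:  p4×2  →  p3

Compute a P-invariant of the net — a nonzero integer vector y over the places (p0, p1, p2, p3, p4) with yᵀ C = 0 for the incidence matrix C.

Incidence matrix C (rows=places, cols=transitions):
       t0   t1   t2   t3   t4   t5
   p0   0   -2   -2    0    0    0
   p1  -4    0    3    2    0    0
   p2   0    0    0    2    0    0
   p3   2    3    0   -3    1    1
   p4   4    0    0    0   -2   -2

Candidate y = [3, 2, 1, 2, 1]; check y·C column-wise:
  col t0: 3·0 + 2·-4 + 1·0 + 2·2 + 1·4 = 0
  col t1: 3·-2 + 2·0 + 1·0 + 2·3 + 1·0 = 0
  col t2: 3·-2 + 2·3 + 1·0 + 2·0 + 1·0 = 0
  col t3: 3·0 + 2·2 + 1·2 + 2·-3 + 1·0 = 0
  col t4: 3·0 + 2·0 + 1·0 + 2·1 + 1·-2 = 0
  col t5: 3·0 + 2·0 + 1·0 + 2·1 + 1·-2 = 0

y = (p0:3, p1:2, p2:1, p3:2, p4:1)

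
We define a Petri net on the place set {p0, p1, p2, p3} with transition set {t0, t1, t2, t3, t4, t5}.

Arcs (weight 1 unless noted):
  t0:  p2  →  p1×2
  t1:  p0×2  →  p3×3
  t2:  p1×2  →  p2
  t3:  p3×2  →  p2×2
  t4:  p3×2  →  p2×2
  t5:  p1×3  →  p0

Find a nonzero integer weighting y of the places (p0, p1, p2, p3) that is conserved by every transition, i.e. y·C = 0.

y = (p0:3, p1:1, p2:2, p3:2)

Incidence matrix C (rows=places, cols=transitions):
       t0   t1   t2   t3   t4   t5
   p0   0   -2    0    0    0    1
   p1   2    0   -2    0    0   -3
   p2  -1    0    1    2    2    0
   p3   0    3    0   -2   -2    0

Candidate y = [3, 1, 2, 2]; check y·C column-wise:
  col t0: 3·0 + 1·2 + 2·-1 + 2·0 = 0
  col t1: 3·-2 + 1·0 + 2·0 + 2·3 = 0
  col t2: 3·0 + 1·-2 + 2·1 + 2·0 = 0
  col t3: 3·0 + 1·0 + 2·2 + 2·-2 = 0
  col t4: 3·0 + 1·0 + 2·2 + 2·-2 = 0
  col t5: 3·1 + 1·-3 + 2·0 + 2·0 = 0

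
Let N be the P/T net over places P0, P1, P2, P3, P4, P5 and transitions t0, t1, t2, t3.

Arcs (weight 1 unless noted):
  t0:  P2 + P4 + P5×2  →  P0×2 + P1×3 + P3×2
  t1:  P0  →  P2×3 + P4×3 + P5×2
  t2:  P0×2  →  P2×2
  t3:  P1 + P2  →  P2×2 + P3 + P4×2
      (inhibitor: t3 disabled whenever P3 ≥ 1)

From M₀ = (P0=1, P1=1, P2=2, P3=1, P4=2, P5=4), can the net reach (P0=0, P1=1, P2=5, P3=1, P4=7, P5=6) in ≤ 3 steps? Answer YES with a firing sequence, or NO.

NO — not reachable within 3 firings

depth 0: 1 marking
depth 1: 3 markings reached so far
depth 2: 6 markings reached so far
depth 3: 10 markings reached so far
target is not among the 10 markings reachable within 3 steps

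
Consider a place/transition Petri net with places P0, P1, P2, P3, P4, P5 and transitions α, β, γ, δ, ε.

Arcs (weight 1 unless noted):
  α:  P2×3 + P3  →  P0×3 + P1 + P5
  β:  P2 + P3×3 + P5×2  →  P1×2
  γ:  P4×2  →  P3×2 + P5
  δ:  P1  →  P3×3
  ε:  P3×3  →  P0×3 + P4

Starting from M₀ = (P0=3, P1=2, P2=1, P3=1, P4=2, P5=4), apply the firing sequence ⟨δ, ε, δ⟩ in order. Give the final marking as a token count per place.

(P0=6, P1=0, P2=1, P3=4, P4=3, P5=4)

step 1: fire δ:  (P0=3, P1=2, P2=1, P3=1, P4=2, P5=4) → (P0=3, P1=1, P2=1, P3=4, P4=2, P5=4)
step 2: fire ε:  (P0=3, P1=1, P2=1, P3=4, P4=2, P5=4) → (P0=6, P1=1, P2=1, P3=1, P4=3, P5=4)
step 3: fire δ:  (P0=6, P1=1, P2=1, P3=1, P4=3, P5=4) → (P0=6, P1=0, P2=1, P3=4, P4=3, P5=4)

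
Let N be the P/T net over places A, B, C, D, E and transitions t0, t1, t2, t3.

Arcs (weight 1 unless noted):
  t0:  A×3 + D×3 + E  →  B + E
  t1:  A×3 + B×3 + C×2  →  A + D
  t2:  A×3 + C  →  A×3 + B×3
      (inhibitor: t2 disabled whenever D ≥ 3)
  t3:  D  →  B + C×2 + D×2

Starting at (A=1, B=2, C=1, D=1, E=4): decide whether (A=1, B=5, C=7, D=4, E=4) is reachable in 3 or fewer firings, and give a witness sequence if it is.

step 1: fire t3:  (A=1, B=2, C=1, D=1, E=4) → (A=1, B=3, C=3, D=2, E=4)
step 2: fire t3:  (A=1, B=3, C=3, D=2, E=4) → (A=1, B=4, C=5, D=3, E=4)
step 3: fire t3:  (A=1, B=4, C=5, D=3, E=4) → (A=1, B=5, C=7, D=4, E=4)

YES — reachable via ⟨t3, t3, t3⟩ (3 firings)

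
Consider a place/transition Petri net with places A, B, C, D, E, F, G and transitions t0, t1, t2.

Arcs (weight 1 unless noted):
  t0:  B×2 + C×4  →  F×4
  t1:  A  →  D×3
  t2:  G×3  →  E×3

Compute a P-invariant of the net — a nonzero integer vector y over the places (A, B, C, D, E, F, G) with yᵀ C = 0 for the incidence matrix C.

Incidence matrix C (rows=places, cols=transitions):
       t0   t1   t2
    A   0   -1    0
    B  -2    0    0
    C  -4    0    0
    D   0    3    0
    E   0    0    3
    F   4    0    0
    G   0    0   -3

Candidate y = [0, 2, -1, 0, 0, 0, 0]; check y·C column-wise:
  col t0: 2·-2 + -1·-4 + 0·4 = 0
  col t1: 0·-1 + 2·0 + -1·0 + 0·3 = 0
  col t2: 2·0 + -1·0 + 0·3 + 0·-3 = 0

y = (A:0, B:2, C:-1, D:0, E:0, F:0, G:0)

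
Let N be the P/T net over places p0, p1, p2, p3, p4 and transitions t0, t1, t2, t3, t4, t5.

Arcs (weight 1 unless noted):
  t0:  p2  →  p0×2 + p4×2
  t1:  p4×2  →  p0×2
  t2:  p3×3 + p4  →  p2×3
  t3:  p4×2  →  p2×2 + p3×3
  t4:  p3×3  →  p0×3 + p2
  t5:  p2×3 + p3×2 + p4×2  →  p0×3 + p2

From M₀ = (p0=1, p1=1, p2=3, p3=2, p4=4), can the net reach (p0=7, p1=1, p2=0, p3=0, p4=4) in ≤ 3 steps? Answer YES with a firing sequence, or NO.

NO — not reachable within 3 firings

depth 0: 1 marking
depth 1: 5 markings reached so far
depth 2: 16 markings reached so far
depth 3: 29 markings reached so far
target is not among the 29 markings reachable within 3 steps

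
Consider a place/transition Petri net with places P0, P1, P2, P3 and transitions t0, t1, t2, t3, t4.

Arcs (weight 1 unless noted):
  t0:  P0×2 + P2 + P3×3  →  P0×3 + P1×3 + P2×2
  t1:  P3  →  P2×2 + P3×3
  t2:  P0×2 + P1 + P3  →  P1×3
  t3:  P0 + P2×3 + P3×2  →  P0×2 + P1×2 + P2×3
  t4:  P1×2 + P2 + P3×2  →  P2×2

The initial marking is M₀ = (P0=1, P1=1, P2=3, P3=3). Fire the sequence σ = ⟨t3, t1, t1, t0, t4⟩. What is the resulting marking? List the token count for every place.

(P0=3, P1=4, P2=9, P3=0)

step 1: fire t3:  (P0=1, P1=1, P2=3, P3=3) → (P0=2, P1=3, P2=3, P3=1)
step 2: fire t1:  (P0=2, P1=3, P2=3, P3=1) → (P0=2, P1=3, P2=5, P3=3)
step 3: fire t1:  (P0=2, P1=3, P2=5, P3=3) → (P0=2, P1=3, P2=7, P3=5)
step 4: fire t0:  (P0=2, P1=3, P2=7, P3=5) → (P0=3, P1=6, P2=8, P3=2)
step 5: fire t4:  (P0=3, P1=6, P2=8, P3=2) → (P0=3, P1=4, P2=9, P3=0)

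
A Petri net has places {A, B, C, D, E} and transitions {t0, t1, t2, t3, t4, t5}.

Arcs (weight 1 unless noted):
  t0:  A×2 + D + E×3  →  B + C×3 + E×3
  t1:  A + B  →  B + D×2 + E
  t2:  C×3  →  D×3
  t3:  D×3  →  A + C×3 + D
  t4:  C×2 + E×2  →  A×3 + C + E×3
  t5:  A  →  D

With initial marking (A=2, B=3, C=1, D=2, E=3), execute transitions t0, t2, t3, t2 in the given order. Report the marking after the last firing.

step 1: fire t0:  (A=2, B=3, C=1, D=2, E=3) → (A=0, B=4, C=4, D=1, E=3)
step 2: fire t2:  (A=0, B=4, C=4, D=1, E=3) → (A=0, B=4, C=1, D=4, E=3)
step 3: fire t3:  (A=0, B=4, C=1, D=4, E=3) → (A=1, B=4, C=4, D=2, E=3)
step 4: fire t2:  (A=1, B=4, C=4, D=2, E=3) → (A=1, B=4, C=1, D=5, E=3)

(A=1, B=4, C=1, D=5, E=3)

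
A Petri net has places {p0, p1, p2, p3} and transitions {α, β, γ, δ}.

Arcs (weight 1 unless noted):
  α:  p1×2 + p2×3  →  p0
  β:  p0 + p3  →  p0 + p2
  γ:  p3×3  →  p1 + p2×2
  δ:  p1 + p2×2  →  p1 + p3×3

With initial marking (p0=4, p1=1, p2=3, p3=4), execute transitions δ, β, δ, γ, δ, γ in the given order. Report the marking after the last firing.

step 1: fire δ:  (p0=4, p1=1, p2=3, p3=4) → (p0=4, p1=1, p2=1, p3=7)
step 2: fire β:  (p0=4, p1=1, p2=1, p3=7) → (p0=4, p1=1, p2=2, p3=6)
step 3: fire δ:  (p0=4, p1=1, p2=2, p3=6) → (p0=4, p1=1, p2=0, p3=9)
step 4: fire γ:  (p0=4, p1=1, p2=0, p3=9) → (p0=4, p1=2, p2=2, p3=6)
step 5: fire δ:  (p0=4, p1=2, p2=2, p3=6) → (p0=4, p1=2, p2=0, p3=9)
step 6: fire γ:  (p0=4, p1=2, p2=0, p3=9) → (p0=4, p1=3, p2=2, p3=6)

(p0=4, p1=3, p2=2, p3=6)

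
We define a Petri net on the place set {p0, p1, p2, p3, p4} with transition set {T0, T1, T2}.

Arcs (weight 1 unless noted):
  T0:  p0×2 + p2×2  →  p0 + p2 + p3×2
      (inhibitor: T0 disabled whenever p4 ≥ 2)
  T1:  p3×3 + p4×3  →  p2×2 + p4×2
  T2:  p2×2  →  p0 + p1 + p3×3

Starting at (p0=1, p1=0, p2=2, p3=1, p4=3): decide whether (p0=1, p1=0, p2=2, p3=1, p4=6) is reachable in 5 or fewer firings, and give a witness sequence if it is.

depth 0: 1 marking
depth 1: 2 markings reached so far
depth 2: 3 markings reached so far
depth 3: 4 markings reached so far
depth 4: 4 markings reached so far
(frontier empty at depth 4; search complete)
target is not among the 4 markings reachable within 5 steps

NO — not reachable within 5 firings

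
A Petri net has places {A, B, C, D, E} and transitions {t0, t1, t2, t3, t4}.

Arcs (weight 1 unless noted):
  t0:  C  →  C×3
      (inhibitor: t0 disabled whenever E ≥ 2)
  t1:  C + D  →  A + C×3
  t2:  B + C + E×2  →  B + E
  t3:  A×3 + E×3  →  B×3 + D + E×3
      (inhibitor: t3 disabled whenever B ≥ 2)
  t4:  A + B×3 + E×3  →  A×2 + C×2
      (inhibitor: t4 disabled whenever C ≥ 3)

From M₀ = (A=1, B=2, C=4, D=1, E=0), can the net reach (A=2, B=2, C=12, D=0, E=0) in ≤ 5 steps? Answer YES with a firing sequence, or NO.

YES — reachable via ⟨t0, t0, t0, t1⟩ (4 firings)

step 1: fire t0:  (A=1, B=2, C=4, D=1, E=0) → (A=1, B=2, C=6, D=1, E=0)
step 2: fire t0:  (A=1, B=2, C=6, D=1, E=0) → (A=1, B=2, C=8, D=1, E=0)
step 3: fire t0:  (A=1, B=2, C=8, D=1, E=0) → (A=1, B=2, C=10, D=1, E=0)
step 4: fire t1:  (A=1, B=2, C=10, D=1, E=0) → (A=2, B=2, C=12, D=0, E=0)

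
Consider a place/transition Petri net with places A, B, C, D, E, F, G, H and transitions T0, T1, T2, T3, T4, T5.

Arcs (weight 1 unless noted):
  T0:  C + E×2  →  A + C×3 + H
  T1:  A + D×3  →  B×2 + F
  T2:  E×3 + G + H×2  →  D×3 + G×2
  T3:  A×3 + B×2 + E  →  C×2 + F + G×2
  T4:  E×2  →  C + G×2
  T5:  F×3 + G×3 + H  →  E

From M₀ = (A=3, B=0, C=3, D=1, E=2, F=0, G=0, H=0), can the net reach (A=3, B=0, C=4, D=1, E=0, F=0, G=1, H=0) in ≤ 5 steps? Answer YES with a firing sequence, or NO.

NO — not reachable within 5 firings

depth 0: 1 marking
depth 1: 3 markings reached so far
depth 2: 3 markings reached so far
(frontier empty at depth 2; search complete)
target is not among the 3 markings reachable within 5 steps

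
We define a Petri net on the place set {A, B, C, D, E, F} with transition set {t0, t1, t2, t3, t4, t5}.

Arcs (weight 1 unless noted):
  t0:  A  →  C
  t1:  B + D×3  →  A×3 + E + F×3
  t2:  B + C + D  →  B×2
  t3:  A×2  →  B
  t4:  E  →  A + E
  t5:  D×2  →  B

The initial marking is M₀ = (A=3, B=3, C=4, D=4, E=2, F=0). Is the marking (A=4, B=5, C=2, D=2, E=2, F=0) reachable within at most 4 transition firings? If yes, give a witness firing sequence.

step 1: fire t2:  (A=3, B=3, C=4, D=4, E=2, F=0) → (A=3, B=4, C=3, D=3, E=2, F=0)
step 2: fire t2:  (A=3, B=4, C=3, D=3, E=2, F=0) → (A=3, B=5, C=2, D=2, E=2, F=0)
step 3: fire t4:  (A=3, B=5, C=2, D=2, E=2, F=0) → (A=4, B=5, C=2, D=2, E=2, F=0)

YES — reachable via ⟨t2, t2, t4⟩ (3 firings)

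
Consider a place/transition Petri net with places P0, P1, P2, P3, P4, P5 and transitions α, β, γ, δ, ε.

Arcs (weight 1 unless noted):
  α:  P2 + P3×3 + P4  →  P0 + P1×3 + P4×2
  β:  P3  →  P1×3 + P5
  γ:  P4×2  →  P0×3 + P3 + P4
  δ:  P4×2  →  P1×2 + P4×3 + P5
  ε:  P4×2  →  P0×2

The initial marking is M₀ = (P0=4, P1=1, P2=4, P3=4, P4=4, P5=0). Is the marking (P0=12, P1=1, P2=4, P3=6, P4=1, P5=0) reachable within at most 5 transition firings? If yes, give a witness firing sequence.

depth 0: 1 marking
depth 1: 6 markings reached so far
depth 2: 20 markings reached so far
depth 3: 47 markings reached so far
depth 4: 91 markings reached so far
depth 5: 156 markings reached so far
target is not among the 156 markings reachable within 5 steps

NO — not reachable within 5 firings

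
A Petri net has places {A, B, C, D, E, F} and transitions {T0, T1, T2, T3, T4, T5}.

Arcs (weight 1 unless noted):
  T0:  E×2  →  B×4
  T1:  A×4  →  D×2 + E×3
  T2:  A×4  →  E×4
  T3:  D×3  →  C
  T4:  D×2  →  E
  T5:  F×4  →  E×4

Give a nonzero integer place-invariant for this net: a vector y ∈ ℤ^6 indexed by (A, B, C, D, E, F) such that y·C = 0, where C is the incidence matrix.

y = (A:2, B:1, C:3, D:1, E:2, F:2)

Incidence matrix C (rows=places, cols=transitions):
       T0   T1   T2   T3   T4   T5
    A   0   -4   -4    0    0    0
    B   4    0    0    0    0    0
    C   0    0    0    1    0    0
    D   0    2    0   -3   -2    0
    E  -2    3    4    0    1    4
    F   0    0    0    0    0   -4

Candidate y = [2, 1, 3, 1, 2, 2]; check y·C column-wise:
  col T0: 2·0 + 1·4 + 3·0 + 1·0 + 2·-2 + 2·0 = 0
  col T1: 2·-4 + 1·0 + 3·0 + 1·2 + 2·3 + 2·0 = 0
  col T2: 2·-4 + 1·0 + 3·0 + 1·0 + 2·4 + 2·0 = 0
  col T3: 2·0 + 1·0 + 3·1 + 1·-3 + 2·0 + 2·0 = 0
  col T4: 2·0 + 1·0 + 3·0 + 1·-2 + 2·1 + 2·0 = 0
  col T5: 2·0 + 1·0 + 3·0 + 1·0 + 2·4 + 2·-4 = 0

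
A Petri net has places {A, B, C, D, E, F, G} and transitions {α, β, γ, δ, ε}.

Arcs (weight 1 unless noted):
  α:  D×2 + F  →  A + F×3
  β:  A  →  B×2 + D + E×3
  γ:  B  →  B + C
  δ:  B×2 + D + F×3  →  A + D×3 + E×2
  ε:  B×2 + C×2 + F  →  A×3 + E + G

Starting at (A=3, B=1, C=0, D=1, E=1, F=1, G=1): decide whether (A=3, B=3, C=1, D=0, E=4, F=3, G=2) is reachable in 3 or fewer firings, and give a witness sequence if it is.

NO — not reachable within 3 firings

depth 0: 1 marking
depth 1: 3 markings reached so far
depth 2: 7 markings reached so far
depth 3: 13 markings reached so far
target is not among the 13 markings reachable within 3 steps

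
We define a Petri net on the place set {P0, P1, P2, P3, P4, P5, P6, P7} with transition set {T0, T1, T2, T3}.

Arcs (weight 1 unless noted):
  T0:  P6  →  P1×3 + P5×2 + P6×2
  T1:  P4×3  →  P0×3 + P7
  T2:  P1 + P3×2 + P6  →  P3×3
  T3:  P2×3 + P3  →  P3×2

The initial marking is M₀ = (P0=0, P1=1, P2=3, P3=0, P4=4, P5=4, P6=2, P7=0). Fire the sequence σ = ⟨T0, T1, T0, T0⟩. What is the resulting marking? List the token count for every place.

(P0=3, P1=10, P2=3, P3=0, P4=1, P5=10, P6=5, P7=1)

step 1: fire T0:  (P0=0, P1=1, P2=3, P3=0, P4=4, P5=4, P6=2, P7=0) → (P0=0, P1=4, P2=3, P3=0, P4=4, P5=6, P6=3, P7=0)
step 2: fire T1:  (P0=0, P1=4, P2=3, P3=0, P4=4, P5=6, P6=3, P7=0) → (P0=3, P1=4, P2=3, P3=0, P4=1, P5=6, P6=3, P7=1)
step 3: fire T0:  (P0=3, P1=4, P2=3, P3=0, P4=1, P5=6, P6=3, P7=1) → (P0=3, P1=7, P2=3, P3=0, P4=1, P5=8, P6=4, P7=1)
step 4: fire T0:  (P0=3, P1=7, P2=3, P3=0, P4=1, P5=8, P6=4, P7=1) → (P0=3, P1=10, P2=3, P3=0, P4=1, P5=10, P6=5, P7=1)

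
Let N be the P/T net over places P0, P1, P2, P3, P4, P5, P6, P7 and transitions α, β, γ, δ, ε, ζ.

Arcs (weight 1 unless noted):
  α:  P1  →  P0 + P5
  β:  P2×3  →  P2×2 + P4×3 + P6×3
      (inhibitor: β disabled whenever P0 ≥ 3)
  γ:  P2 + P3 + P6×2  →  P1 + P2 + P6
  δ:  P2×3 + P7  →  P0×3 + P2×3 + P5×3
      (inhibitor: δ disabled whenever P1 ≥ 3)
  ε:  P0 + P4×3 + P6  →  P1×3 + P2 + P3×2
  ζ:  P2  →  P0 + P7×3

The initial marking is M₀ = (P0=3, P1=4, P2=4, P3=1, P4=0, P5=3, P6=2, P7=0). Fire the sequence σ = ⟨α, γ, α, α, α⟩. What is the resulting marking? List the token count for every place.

step 1: fire α:  (P0=3, P1=4, P2=4, P3=1, P4=0, P5=3, P6=2, P7=0) → (P0=4, P1=3, P2=4, P3=1, P4=0, P5=4, P6=2, P7=0)
step 2: fire γ:  (P0=4, P1=3, P2=4, P3=1, P4=0, P5=4, P6=2, P7=0) → (P0=4, P1=4, P2=4, P3=0, P4=0, P5=4, P6=1, P7=0)
step 3: fire α:  (P0=4, P1=4, P2=4, P3=0, P4=0, P5=4, P6=1, P7=0) → (P0=5, P1=3, P2=4, P3=0, P4=0, P5=5, P6=1, P7=0)
step 4: fire α:  (P0=5, P1=3, P2=4, P3=0, P4=0, P5=5, P6=1, P7=0) → (P0=6, P1=2, P2=4, P3=0, P4=0, P5=6, P6=1, P7=0)
step 5: fire α:  (P0=6, P1=2, P2=4, P3=0, P4=0, P5=6, P6=1, P7=0) → (P0=7, P1=1, P2=4, P3=0, P4=0, P5=7, P6=1, P7=0)

(P0=7, P1=1, P2=4, P3=0, P4=0, P5=7, P6=1, P7=0)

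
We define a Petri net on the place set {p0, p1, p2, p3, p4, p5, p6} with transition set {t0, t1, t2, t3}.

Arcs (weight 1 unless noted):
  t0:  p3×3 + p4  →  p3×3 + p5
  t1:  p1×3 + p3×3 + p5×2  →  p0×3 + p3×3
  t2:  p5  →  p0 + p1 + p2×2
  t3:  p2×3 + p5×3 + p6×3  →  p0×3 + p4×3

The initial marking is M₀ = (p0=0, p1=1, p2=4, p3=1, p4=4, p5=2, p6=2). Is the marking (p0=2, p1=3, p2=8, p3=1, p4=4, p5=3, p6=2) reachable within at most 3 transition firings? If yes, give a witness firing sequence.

depth 0: 1 marking
depth 1: 2 markings reached so far
depth 2: 3 markings reached so far
depth 3: 3 markings reached so far
(frontier empty at depth 3; search complete)
target is not among the 3 markings reachable within 3 steps

NO — not reachable within 3 firings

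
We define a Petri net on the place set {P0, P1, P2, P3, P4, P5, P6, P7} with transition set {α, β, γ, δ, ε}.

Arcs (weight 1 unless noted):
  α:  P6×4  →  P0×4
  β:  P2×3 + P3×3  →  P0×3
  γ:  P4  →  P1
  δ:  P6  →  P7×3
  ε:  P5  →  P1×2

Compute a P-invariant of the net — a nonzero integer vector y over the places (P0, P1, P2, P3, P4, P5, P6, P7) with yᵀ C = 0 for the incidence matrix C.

y = (P0:0, P1:0, P2:1, P3:-1, P4:0, P5:0, P6:0, P7:0)

Incidence matrix C (rows=places, cols=transitions):
        α    β    γ    δ    ε
   P0   4    3    0    0    0
   P1   0    0    1    0    2
   P2   0   -3    0    0    0
   P3   0   -3    0    0    0
   P4   0    0   -1    0    0
   P5   0    0    0    0   -1
   P6  -4    0    0   -1    0
   P7   0    0    0    3    0

Candidate y = [0, 0, 1, -1, 0, 0, 0, 0]; check y·C column-wise:
  col α: 0·4 + 1·0 + -1·0 + 0·-4 = 0
  col β: 0·3 + 1·-3 + -1·-3 = 0
  col γ: 0·1 + 1·0 + -1·0 + 0·-1 = 0
  col δ: 1·0 + -1·0 + 0·-1 + 0·3 = 0
  col ε: 0·2 + 1·0 + -1·0 + 0·-1 = 0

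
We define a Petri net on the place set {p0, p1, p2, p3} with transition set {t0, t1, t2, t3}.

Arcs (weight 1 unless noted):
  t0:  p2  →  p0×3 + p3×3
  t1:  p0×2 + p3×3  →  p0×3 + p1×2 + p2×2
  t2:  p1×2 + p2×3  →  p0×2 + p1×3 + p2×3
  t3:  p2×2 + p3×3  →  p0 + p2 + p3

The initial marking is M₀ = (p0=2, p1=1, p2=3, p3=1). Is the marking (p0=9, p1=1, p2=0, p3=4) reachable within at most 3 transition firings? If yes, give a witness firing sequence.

depth 0: 1 marking
depth 1: 2 markings reached so far
depth 2: 5 markings reached so far
depth 3: 9 markings reached so far
target is not among the 9 markings reachable within 3 steps

NO — not reachable within 3 firings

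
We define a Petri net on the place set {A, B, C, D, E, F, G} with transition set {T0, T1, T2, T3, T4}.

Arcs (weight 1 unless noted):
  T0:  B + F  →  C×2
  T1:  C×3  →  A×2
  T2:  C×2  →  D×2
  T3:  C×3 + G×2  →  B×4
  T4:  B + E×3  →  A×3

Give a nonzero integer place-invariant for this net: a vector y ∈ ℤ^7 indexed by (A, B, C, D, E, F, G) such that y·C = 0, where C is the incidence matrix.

Incidence matrix C (rows=places, cols=transitions):
       T0   T1   T2   T3   T4
    A   0    2    0    0    3
    B  -1    0    0    4   -1
    C   2   -3   -2   -3    0
    D   0    0    2    0    0
    E   0    0    0    0   -3
    F  -1    0    0    0    0
    G   0    0    0   -2    0

Candidate y = [6, 3, 4, 4, 5, 5, 0]; check y·C column-wise:
  col T0: 6·0 + 3·-1 + 4·2 + 4·0 + 5·0 + 5·-1 = 0
  col T1: 6·2 + 3·0 + 4·-3 + 4·0 + 5·0 + 5·0 = 0
  col T2: 6·0 + 3·0 + 4·-2 + 4·2 + 5·0 + 5·0 = 0
  col T3: 6·0 + 3·4 + 4·-3 + 4·0 + 5·0 + 5·0 + 0·-2 = 0
  col T4: 6·3 + 3·-1 + 4·0 + 4·0 + 5·-3 + 5·0 = 0

y = (A:6, B:3, C:4, D:4, E:5, F:5, G:0)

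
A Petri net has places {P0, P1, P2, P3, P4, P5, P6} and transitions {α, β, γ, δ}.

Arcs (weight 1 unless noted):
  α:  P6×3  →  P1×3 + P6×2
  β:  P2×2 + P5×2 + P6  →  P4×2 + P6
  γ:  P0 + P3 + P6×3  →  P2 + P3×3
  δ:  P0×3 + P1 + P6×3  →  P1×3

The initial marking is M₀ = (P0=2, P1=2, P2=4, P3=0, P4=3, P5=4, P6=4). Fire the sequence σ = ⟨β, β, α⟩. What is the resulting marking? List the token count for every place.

(P0=2, P1=5, P2=0, P3=0, P4=7, P5=0, P6=3)

step 1: fire β:  (P0=2, P1=2, P2=4, P3=0, P4=3, P5=4, P6=4) → (P0=2, P1=2, P2=2, P3=0, P4=5, P5=2, P6=4)
step 2: fire β:  (P0=2, P1=2, P2=2, P3=0, P4=5, P5=2, P6=4) → (P0=2, P1=2, P2=0, P3=0, P4=7, P5=0, P6=4)
step 3: fire α:  (P0=2, P1=2, P2=0, P3=0, P4=7, P5=0, P6=4) → (P0=2, P1=5, P2=0, P3=0, P4=7, P5=0, P6=3)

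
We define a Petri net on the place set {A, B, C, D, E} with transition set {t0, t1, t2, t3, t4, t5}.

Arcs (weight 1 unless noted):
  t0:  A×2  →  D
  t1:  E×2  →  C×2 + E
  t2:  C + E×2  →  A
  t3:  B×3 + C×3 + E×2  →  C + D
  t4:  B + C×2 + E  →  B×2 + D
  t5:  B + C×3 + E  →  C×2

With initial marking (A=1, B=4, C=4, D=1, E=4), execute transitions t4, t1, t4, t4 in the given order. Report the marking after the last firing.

step 1: fire t4:  (A=1, B=4, C=4, D=1, E=4) → (A=1, B=5, C=2, D=2, E=3)
step 2: fire t1:  (A=1, B=5, C=2, D=2, E=3) → (A=1, B=5, C=4, D=2, E=2)
step 3: fire t4:  (A=1, B=5, C=4, D=2, E=2) → (A=1, B=6, C=2, D=3, E=1)
step 4: fire t4:  (A=1, B=6, C=2, D=3, E=1) → (A=1, B=7, C=0, D=4, E=0)

(A=1, B=7, C=0, D=4, E=0)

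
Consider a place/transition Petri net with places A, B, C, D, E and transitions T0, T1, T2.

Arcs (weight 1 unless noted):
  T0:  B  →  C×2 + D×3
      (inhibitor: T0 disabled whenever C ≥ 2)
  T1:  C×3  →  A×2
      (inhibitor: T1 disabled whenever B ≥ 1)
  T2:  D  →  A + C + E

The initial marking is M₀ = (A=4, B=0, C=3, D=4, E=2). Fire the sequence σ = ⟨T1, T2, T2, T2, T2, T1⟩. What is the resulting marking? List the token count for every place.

(A=12, B=0, C=1, D=0, E=6)

step 1: fire T1:  (A=4, B=0, C=3, D=4, E=2) → (A=6, B=0, C=0, D=4, E=2)
step 2: fire T2:  (A=6, B=0, C=0, D=4, E=2) → (A=7, B=0, C=1, D=3, E=3)
step 3: fire T2:  (A=7, B=0, C=1, D=3, E=3) → (A=8, B=0, C=2, D=2, E=4)
step 4: fire T2:  (A=8, B=0, C=2, D=2, E=4) → (A=9, B=0, C=3, D=1, E=5)
step 5: fire T2:  (A=9, B=0, C=3, D=1, E=5) → (A=10, B=0, C=4, D=0, E=6)
step 6: fire T1:  (A=10, B=0, C=4, D=0, E=6) → (A=12, B=0, C=1, D=0, E=6)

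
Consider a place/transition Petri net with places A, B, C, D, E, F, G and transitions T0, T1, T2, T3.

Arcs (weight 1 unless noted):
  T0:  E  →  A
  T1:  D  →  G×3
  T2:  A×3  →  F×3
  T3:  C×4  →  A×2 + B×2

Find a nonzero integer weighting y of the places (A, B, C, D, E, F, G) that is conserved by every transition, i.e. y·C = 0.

y = (A:0, B:2, C:1, D:0, E:0, F:0, G:0)

Incidence matrix C (rows=places, cols=transitions):
       T0   T1   T2   T3
    A   1    0   -3    2
    B   0    0    0    2
    C   0    0    0   -4
    D   0   -1    0    0
    E  -1    0    0    0
    F   0    0    3    0
    G   0    3    0    0

Candidate y = [0, 2, 1, 0, 0, 0, 0]; check y·C column-wise:
  col T0: 0·1 + 2·0 + 1·0 + 0·-1 = 0
  col T1: 2·0 + 1·0 + 0·-1 + 0·3 = 0
  col T2: 0·-3 + 2·0 + 1·0 + 0·3 = 0
  col T3: 0·2 + 2·2 + 1·-4 = 0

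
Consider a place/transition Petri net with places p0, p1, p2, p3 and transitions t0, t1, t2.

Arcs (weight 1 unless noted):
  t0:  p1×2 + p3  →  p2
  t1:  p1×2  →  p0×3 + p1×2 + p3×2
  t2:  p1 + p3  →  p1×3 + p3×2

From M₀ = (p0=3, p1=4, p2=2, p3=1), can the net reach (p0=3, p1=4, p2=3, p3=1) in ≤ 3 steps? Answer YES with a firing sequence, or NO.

step 1: fire t2:  (p0=3, p1=4, p2=2, p3=1) → (p0=3, p1=6, p2=2, p3=2)
step 2: fire t0:  (p0=3, p1=6, p2=2, p3=2) → (p0=3, p1=4, p2=3, p3=1)

YES — reachable via ⟨t2, t0⟩ (2 firings)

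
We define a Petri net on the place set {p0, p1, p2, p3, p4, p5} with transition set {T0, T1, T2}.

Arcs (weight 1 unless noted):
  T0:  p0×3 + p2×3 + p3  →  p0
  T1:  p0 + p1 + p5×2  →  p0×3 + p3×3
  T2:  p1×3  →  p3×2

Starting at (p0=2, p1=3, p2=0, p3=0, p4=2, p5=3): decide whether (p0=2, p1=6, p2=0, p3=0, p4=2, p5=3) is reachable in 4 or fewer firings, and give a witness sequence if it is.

NO — not reachable within 4 firings

depth 0: 1 marking
depth 1: 3 markings reached so far
depth 2: 3 markings reached so far
(frontier empty at depth 2; search complete)
target is not among the 3 markings reachable within 4 steps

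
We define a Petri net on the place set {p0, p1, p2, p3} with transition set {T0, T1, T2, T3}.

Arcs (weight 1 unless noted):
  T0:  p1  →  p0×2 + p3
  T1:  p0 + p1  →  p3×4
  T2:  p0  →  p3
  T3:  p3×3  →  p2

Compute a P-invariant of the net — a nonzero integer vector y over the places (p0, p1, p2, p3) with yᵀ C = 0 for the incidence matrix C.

y = (p0:1, p1:3, p2:3, p3:1)

Incidence matrix C (rows=places, cols=transitions):
       T0   T1   T2   T3
   p0   2   -1   -1    0
   p1  -1   -1    0    0
   p2   0    0    0    1
   p3   1    4    1   -3

Candidate y = [1, 3, 3, 1]; check y·C column-wise:
  col T0: 1·2 + 3·-1 + 3·0 + 1·1 = 0
  col T1: 1·-1 + 3·-1 + 3·0 + 1·4 = 0
  col T2: 1·-1 + 3·0 + 3·0 + 1·1 = 0
  col T3: 1·0 + 3·0 + 3·1 + 1·-3 = 0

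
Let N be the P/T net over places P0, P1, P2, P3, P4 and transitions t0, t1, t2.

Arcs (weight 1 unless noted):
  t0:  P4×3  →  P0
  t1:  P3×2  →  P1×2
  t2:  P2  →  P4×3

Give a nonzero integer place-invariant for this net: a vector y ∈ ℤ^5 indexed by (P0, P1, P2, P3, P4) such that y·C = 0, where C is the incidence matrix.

Incidence matrix C (rows=places, cols=transitions):
       t0   t1   t2
   P0   1    0    0
   P1   0    2    0
   P2   0    0   -1
   P3   0   -2    0
   P4  -3    0    3

Candidate y = [0, 1, 0, 1, 0]; check y·C column-wise:
  col t0: 0·1 + 1·0 + 1·0 + 0·-3 = 0
  col t1: 1·2 + 1·-2 = 0
  col t2: 1·0 + 0·-1 + 1·0 + 0·3 = 0

y = (P0:0, P1:1, P2:0, P3:1, P4:0)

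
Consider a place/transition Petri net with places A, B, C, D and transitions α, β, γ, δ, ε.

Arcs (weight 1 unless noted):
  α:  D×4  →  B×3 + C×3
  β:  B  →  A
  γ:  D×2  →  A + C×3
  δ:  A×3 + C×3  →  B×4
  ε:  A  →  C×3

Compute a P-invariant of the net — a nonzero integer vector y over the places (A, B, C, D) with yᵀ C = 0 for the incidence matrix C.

y = (A:3, B:3, C:1, D:3)

Incidence matrix C (rows=places, cols=transitions):
        α    β    γ    δ    ε
    A   0    1    1   -3   -1
    B   3   -1    0    4    0
    C   3    0    3   -3    3
    D  -4    0   -2    0    0

Candidate y = [3, 3, 1, 3]; check y·C column-wise:
  col α: 3·0 + 3·3 + 1·3 + 3·-4 = 0
  col β: 3·1 + 3·-1 + 1·0 + 3·0 = 0
  col γ: 3·1 + 3·0 + 1·3 + 3·-2 = 0
  col δ: 3·-3 + 3·4 + 1·-3 + 3·0 = 0
  col ε: 3·-1 + 3·0 + 1·3 + 3·0 = 0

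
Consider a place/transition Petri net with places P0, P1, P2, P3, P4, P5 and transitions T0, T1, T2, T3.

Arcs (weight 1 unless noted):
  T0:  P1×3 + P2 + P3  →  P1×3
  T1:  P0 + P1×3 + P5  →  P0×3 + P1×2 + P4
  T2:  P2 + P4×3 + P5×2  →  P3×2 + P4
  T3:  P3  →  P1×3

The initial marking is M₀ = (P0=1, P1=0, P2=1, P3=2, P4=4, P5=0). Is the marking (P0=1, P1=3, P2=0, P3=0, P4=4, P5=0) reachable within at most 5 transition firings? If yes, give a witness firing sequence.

step 1: fire T3:  (P0=1, P1=0, P2=1, P3=2, P4=4, P5=0) → (P0=1, P1=3, P2=1, P3=1, P4=4, P5=0)
step 2: fire T0:  (P0=1, P1=3, P2=1, P3=1, P4=4, P5=0) → (P0=1, P1=3, P2=0, P3=0, P4=4, P5=0)

YES — reachable via ⟨T3, T0⟩ (2 firings)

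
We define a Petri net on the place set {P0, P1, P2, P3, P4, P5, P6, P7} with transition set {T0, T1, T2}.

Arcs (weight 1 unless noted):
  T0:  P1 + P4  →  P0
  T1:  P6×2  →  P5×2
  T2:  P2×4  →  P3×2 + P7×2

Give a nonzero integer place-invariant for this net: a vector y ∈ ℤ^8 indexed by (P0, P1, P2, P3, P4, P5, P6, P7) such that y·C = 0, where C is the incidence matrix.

y = (P0:1, P1:1, P2:0, P3:0, P4:0, P5:0, P6:0, P7:0)

Incidence matrix C (rows=places, cols=transitions):
       T0   T1   T2
   P0   1    0    0
   P1  -1    0    0
   P2   0    0   -4
   P3   0    0    2
   P4  -1    0    0
   P5   0    2    0
   P6   0   -2    0
   P7   0    0    2

Candidate y = [1, 1, 0, 0, 0, 0, 0, 0]; check y·C column-wise:
  col T0: 1·1 + 1·-1 + 0·-1 = 0
  col T1: 1·0 + 1·0 + 0·2 + 0·-2 = 0
  col T2: 1·0 + 1·0 + 0·-4 + 0·2 + 0·2 = 0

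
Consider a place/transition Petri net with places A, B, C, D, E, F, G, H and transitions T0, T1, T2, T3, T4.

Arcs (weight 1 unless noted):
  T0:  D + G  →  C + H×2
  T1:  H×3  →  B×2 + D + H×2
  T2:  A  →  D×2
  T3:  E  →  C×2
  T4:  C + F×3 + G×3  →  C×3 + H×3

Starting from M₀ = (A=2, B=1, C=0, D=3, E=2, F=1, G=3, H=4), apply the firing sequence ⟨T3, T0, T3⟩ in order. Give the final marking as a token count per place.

(A=2, B=1, C=5, D=2, E=0, F=1, G=2, H=6)

step 1: fire T3:  (A=2, B=1, C=0, D=3, E=2, F=1, G=3, H=4) → (A=2, B=1, C=2, D=3, E=1, F=1, G=3, H=4)
step 2: fire T0:  (A=2, B=1, C=2, D=3, E=1, F=1, G=3, H=4) → (A=2, B=1, C=3, D=2, E=1, F=1, G=2, H=6)
step 3: fire T3:  (A=2, B=1, C=3, D=2, E=1, F=1, G=2, H=6) → (A=2, B=1, C=5, D=2, E=0, F=1, G=2, H=6)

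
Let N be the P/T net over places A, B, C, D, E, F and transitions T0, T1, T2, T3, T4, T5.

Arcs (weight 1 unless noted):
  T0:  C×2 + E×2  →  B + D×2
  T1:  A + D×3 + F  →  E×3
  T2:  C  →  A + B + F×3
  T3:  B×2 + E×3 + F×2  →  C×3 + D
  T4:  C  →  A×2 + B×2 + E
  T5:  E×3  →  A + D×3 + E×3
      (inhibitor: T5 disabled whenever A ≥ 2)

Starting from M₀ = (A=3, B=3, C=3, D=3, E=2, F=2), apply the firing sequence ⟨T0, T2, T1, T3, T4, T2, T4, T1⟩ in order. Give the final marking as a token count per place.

step 1: fire T0:  (A=3, B=3, C=3, D=3, E=2, F=2) → (A=3, B=4, C=1, D=5, E=0, F=2)
step 2: fire T2:  (A=3, B=4, C=1, D=5, E=0, F=2) → (A=4, B=5, C=0, D=5, E=0, F=5)
step 3: fire T1:  (A=4, B=5, C=0, D=5, E=0, F=5) → (A=3, B=5, C=0, D=2, E=3, F=4)
step 4: fire T3:  (A=3, B=5, C=0, D=2, E=3, F=4) → (A=3, B=3, C=3, D=3, E=0, F=2)
step 5: fire T4:  (A=3, B=3, C=3, D=3, E=0, F=2) → (A=5, B=5, C=2, D=3, E=1, F=2)
step 6: fire T2:  (A=5, B=5, C=2, D=3, E=1, F=2) → (A=6, B=6, C=1, D=3, E=1, F=5)
step 7: fire T4:  (A=6, B=6, C=1, D=3, E=1, F=5) → (A=8, B=8, C=0, D=3, E=2, F=5)
step 8: fire T1:  (A=8, B=8, C=0, D=3, E=2, F=5) → (A=7, B=8, C=0, D=0, E=5, F=4)

(A=7, B=8, C=0, D=0, E=5, F=4)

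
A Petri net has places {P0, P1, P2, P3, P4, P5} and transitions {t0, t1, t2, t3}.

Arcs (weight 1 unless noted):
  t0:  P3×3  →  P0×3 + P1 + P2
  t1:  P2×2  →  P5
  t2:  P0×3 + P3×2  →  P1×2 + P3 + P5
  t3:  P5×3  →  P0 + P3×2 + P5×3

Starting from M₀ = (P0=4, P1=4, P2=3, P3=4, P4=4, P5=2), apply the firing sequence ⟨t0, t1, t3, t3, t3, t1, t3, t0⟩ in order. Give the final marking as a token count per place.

step 1: fire t0:  (P0=4, P1=4, P2=3, P3=4, P4=4, P5=2) → (P0=7, P1=5, P2=4, P3=1, P4=4, P5=2)
step 2: fire t1:  (P0=7, P1=5, P2=4, P3=1, P4=4, P5=2) → (P0=7, P1=5, P2=2, P3=1, P4=4, P5=3)
step 3: fire t3:  (P0=7, P1=5, P2=2, P3=1, P4=4, P5=3) → (P0=8, P1=5, P2=2, P3=3, P4=4, P5=3)
step 4: fire t3:  (P0=8, P1=5, P2=2, P3=3, P4=4, P5=3) → (P0=9, P1=5, P2=2, P3=5, P4=4, P5=3)
step 5: fire t3:  (P0=9, P1=5, P2=2, P3=5, P4=4, P5=3) → (P0=10, P1=5, P2=2, P3=7, P4=4, P5=3)
step 6: fire t1:  (P0=10, P1=5, P2=2, P3=7, P4=4, P5=3) → (P0=10, P1=5, P2=0, P3=7, P4=4, P5=4)
step 7: fire t3:  (P0=10, P1=5, P2=0, P3=7, P4=4, P5=4) → (P0=11, P1=5, P2=0, P3=9, P4=4, P5=4)
step 8: fire t0:  (P0=11, P1=5, P2=0, P3=9, P4=4, P5=4) → (P0=14, P1=6, P2=1, P3=6, P4=4, P5=4)

(P0=14, P1=6, P2=1, P3=6, P4=4, P5=4)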